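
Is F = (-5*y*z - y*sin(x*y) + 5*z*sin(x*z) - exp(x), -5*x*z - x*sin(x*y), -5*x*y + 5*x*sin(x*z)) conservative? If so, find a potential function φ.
Yes, F is conservative. φ = -5*x*y*z - exp(x) + cos(x*y) - 5*cos(x*z)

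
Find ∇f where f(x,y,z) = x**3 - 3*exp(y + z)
(3*x**2, -3*exp(y + z), -3*exp(y + z))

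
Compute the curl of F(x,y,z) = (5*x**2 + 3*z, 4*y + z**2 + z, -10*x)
(-2*z - 1, 13, 0)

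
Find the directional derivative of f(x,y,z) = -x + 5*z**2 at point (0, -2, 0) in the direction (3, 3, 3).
-sqrt(3)/3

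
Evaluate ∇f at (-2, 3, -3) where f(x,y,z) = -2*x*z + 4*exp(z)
(6, 0, 4*exp(-3) + 4)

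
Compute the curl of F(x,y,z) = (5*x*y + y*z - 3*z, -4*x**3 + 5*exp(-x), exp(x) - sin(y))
(-cos(y), y - exp(x) - 3, -12*x**2 - 5*x - z - 5*exp(-x))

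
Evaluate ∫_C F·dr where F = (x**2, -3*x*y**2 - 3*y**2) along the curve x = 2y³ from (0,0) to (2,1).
2/3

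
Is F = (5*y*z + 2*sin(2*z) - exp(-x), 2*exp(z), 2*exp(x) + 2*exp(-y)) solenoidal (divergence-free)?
No, ∇·F = exp(-x)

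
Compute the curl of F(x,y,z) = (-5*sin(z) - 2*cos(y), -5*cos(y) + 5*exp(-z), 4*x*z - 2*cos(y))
(2*sin(y) + 5*exp(-z), -4*z - 5*cos(z), -2*sin(y))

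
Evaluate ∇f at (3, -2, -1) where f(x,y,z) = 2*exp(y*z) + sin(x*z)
(-cos(3), -2*exp(2), -4*exp(2) + 3*cos(3))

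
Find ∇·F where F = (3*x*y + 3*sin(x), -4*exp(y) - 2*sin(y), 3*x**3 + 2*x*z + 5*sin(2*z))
2*x + 3*y - 4*exp(y) + 3*cos(x) - 2*cos(y) + 10*cos(2*z)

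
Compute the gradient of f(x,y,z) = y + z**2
(0, 1, 2*z)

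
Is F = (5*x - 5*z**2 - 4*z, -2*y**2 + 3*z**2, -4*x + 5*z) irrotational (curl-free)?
No, ∇×F = (-6*z, -10*z, 0)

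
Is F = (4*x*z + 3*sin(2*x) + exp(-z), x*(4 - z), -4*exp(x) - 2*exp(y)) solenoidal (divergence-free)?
No, ∇·F = 4*z + 6*cos(2*x)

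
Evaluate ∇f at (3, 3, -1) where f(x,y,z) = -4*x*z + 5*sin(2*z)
(4, 0, -12 + 10*cos(2))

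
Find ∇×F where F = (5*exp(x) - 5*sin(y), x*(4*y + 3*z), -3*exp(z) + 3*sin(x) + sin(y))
(-3*x + cos(y), -3*cos(x), 4*y + 3*z + 5*cos(y))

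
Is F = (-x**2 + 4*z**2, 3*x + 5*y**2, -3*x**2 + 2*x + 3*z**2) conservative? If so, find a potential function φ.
No, ∇×F = (0, 6*x + 8*z - 2, 3) ≠ 0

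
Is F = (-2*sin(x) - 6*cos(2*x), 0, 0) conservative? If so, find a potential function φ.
Yes, F is conservative. φ = -3*sin(2*x) + 2*cos(x)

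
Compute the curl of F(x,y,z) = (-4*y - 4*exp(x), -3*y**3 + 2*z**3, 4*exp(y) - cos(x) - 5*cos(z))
(-6*z**2 + 4*exp(y), -sin(x), 4)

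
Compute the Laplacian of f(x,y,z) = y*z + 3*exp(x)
3*exp(x)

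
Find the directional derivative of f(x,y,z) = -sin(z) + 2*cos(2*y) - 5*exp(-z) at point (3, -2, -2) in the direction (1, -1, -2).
sqrt(6)*(-5*exp(2) + cos(2) - 2*sin(4))/3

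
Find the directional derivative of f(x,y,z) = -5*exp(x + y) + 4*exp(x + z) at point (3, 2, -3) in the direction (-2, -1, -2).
-16/3 + 5*exp(5)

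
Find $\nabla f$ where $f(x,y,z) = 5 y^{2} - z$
(0, 10*y, -1)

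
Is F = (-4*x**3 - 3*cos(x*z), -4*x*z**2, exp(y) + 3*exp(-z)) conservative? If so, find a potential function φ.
No, ∇×F = (8*x*z + exp(y), 3*x*sin(x*z), -4*z**2) ≠ 0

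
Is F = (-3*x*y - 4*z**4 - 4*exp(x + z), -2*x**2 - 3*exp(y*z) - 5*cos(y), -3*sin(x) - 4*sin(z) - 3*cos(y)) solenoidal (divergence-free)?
No, ∇·F = -3*y - 3*z*exp(y*z) - 4*exp(x + z) + 5*sin(y) - 4*cos(z)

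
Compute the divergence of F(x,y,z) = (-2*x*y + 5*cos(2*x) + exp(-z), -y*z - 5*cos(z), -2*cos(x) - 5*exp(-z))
-2*y - z - 10*sin(2*x) + 5*exp(-z)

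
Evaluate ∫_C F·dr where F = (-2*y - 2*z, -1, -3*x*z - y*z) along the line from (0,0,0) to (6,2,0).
-14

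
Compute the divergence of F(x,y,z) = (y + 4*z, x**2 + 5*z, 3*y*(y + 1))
0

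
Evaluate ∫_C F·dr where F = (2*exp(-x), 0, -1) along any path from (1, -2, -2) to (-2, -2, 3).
-2*exp(2) - 5 + 2*exp(-1)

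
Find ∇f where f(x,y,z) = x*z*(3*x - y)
(z*(6*x - y), -x*z, x*(3*x - y))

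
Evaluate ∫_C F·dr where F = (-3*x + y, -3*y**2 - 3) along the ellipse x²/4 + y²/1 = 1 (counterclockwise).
-2*pi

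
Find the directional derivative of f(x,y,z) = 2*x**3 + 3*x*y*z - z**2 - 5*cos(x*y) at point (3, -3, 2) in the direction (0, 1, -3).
3*sqrt(10)*(37 - 5*sin(9))/10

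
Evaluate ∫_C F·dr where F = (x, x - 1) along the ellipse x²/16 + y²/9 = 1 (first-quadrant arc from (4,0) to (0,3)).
-11 + 3*pi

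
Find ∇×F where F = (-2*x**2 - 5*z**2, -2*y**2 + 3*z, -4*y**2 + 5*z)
(-8*y - 3, -10*z, 0)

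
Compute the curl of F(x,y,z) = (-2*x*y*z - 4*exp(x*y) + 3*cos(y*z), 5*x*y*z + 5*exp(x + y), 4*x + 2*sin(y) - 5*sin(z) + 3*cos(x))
(-5*x*y + 2*cos(y), -2*x*y - 3*y*sin(y*z) + 3*sin(x) - 4, 2*x*z + 4*x*exp(x*y) + 5*y*z + 3*z*sin(y*z) + 5*exp(x + y))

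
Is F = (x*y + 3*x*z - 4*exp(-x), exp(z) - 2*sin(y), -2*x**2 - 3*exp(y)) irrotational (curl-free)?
No, ∇×F = (-3*exp(y) - exp(z), 7*x, -x)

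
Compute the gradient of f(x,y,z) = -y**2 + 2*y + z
(0, 2 - 2*y, 1)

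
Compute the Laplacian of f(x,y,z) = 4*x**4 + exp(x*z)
x**2*exp(x*z) + 48*x**2 + z**2*exp(x*z)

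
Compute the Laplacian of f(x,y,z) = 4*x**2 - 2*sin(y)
2*sin(y) + 8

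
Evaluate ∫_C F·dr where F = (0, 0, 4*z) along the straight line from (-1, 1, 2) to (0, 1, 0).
-8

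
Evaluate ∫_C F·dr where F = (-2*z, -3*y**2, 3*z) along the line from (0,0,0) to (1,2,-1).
-11/2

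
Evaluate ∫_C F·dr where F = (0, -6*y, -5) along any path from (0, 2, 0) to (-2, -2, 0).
0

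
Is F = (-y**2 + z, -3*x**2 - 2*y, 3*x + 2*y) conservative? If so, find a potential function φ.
No, ∇×F = (2, -2, -6*x + 2*y) ≠ 0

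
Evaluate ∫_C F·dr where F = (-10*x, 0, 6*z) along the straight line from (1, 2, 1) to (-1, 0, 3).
24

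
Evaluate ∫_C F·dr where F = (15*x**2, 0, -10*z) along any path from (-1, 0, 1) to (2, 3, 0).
50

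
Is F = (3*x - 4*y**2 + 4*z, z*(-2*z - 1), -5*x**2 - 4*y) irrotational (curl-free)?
No, ∇×F = (4*z - 3, 10*x + 4, 8*y)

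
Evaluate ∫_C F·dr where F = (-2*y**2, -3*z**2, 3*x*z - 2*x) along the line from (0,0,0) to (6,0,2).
12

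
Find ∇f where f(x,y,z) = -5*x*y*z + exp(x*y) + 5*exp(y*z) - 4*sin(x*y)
(y*(-5*z + exp(x*y) - 4*cos(x*y)), -5*x*z + x*exp(x*y) - 4*x*cos(x*y) + 5*z*exp(y*z), 5*y*(-x + exp(y*z)))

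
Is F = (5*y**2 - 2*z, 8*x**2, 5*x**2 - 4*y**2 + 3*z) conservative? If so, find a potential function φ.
No, ∇×F = (-8*y, -10*x - 2, 16*x - 10*y) ≠ 0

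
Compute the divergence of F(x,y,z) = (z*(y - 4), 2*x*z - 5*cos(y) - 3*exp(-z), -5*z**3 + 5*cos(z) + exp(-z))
-15*z**2 + 5*sin(y) - 5*sin(z) - exp(-z)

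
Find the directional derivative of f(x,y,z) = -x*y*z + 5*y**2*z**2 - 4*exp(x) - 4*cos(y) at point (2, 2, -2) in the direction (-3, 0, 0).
-4 + 4*exp(2)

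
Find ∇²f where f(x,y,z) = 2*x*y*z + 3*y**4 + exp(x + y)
36*y**2 + 2*exp(x + y)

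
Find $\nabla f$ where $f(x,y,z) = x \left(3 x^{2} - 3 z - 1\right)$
(9*x**2 - 3*z - 1, 0, -3*x)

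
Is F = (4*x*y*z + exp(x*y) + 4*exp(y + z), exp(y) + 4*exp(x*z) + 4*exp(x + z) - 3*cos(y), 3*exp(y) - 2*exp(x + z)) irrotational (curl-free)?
No, ∇×F = (-4*x*exp(x*z) + 3*exp(y) - 4*exp(x + z), 4*x*y + 2*exp(x + z) + 4*exp(y + z), -4*x*z - x*exp(x*y) + 4*z*exp(x*z) + 4*exp(x + z) - 4*exp(y + z))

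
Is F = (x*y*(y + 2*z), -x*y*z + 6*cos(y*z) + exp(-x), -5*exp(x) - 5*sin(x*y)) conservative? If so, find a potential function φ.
No, ∇×F = (x*y - 5*x*cos(x*y) + 6*y*sin(y*z), 2*x*y + 5*y*cos(x*y) + 5*exp(x), -2*x*y - 2*x*z - y*z - exp(-x)) ≠ 0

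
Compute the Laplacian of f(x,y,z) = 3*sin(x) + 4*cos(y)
-3*sin(x) - 4*cos(y)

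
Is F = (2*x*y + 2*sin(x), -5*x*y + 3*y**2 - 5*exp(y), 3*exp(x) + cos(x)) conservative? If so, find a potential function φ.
No, ∇×F = (0, -3*exp(x) + sin(x), -2*x - 5*y) ≠ 0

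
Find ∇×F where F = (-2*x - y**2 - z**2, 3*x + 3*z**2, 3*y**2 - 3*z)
(6*y - 6*z, -2*z, 2*y + 3)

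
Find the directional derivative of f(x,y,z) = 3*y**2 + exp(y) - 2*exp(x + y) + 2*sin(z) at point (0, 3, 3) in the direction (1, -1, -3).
-sqrt(11)*(6*cos(3) + 18 + exp(3))/11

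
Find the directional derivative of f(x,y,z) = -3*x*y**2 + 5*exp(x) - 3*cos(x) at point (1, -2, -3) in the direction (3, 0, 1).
3*sqrt(10)*(-12 + 3*sin(1) + 5*E)/10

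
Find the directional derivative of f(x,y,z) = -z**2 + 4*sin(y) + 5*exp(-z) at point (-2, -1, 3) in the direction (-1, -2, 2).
-4 - 8*cos(1)/3 - 10*exp(-3)/3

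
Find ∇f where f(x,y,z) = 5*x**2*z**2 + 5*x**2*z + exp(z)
(10*x*z*(z + 1), 0, 10*x**2*z + 5*x**2 + exp(z))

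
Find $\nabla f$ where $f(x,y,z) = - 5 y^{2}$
(0, -10*y, 0)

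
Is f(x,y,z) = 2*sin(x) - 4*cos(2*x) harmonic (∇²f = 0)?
No, ∇²f = -2*sin(x) + 16*cos(2*x)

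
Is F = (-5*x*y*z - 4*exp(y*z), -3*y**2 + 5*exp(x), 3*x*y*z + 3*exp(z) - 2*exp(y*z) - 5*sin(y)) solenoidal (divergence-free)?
No, ∇·F = 3*x*y - 5*y*z - 2*y*exp(y*z) - 6*y + 3*exp(z)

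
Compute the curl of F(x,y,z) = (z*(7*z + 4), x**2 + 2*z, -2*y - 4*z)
(-4, 14*z + 4, 2*x)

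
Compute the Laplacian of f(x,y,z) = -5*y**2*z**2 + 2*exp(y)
-10*y**2 - 10*z**2 + 2*exp(y)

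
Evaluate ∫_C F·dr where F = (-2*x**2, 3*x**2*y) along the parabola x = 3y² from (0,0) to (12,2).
-864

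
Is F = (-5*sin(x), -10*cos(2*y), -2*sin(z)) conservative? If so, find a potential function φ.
Yes, F is conservative. φ = -5*sin(2*y) + 5*cos(x) + 2*cos(z)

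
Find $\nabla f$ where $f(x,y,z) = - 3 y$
(0, -3, 0)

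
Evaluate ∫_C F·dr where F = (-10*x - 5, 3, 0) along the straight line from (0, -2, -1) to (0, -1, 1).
3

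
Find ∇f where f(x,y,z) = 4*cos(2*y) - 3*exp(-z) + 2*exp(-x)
(-2*exp(-x), -8*sin(2*y), 3*exp(-z))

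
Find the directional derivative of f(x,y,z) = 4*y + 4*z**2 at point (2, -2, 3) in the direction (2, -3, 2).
36*sqrt(17)/17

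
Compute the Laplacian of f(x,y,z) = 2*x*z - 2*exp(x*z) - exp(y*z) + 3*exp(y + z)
-2*x**2*exp(x*z) - y**2*exp(y*z) - 2*z**2*exp(x*z) - z**2*exp(y*z) + 6*exp(y + z)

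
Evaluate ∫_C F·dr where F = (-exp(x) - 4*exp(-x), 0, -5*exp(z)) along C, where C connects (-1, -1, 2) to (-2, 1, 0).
-4*E - 5 - exp(-2) + exp(-1) + 9*exp(2)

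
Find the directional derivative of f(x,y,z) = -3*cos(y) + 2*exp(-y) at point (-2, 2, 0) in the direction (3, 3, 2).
3*sqrt(22)*(-2 + 3*exp(2)*sin(2))*exp(-2)/22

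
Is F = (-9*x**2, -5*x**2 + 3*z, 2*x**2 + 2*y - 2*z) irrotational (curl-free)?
No, ∇×F = (-1, -4*x, -10*x)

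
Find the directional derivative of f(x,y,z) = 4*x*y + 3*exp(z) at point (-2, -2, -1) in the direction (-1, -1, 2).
sqrt(6)*(3 + 8*E)*exp(-1)/3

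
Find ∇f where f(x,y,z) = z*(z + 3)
(0, 0, 2*z + 3)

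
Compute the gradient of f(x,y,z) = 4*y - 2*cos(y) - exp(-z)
(0, 2*sin(y) + 4, exp(-z))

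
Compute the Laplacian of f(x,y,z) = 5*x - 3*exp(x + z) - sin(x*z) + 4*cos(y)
x**2*sin(x*z) + z**2*sin(x*z) - 6*exp(x + z) - 4*cos(y)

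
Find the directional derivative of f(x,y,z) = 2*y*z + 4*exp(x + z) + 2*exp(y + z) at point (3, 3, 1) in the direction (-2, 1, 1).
4*sqrt(6)/3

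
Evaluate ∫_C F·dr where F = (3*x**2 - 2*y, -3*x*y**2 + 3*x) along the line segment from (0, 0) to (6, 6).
-738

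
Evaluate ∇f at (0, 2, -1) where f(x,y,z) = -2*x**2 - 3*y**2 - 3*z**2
(0, -12, 6)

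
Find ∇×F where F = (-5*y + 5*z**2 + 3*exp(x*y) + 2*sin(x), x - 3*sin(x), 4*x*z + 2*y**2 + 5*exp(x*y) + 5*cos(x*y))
(5*x*exp(x*y) - 5*x*sin(x*y) + 4*y, -5*y*exp(x*y) + 5*y*sin(x*y) + 6*z, -3*x*exp(x*y) - 3*cos(x) + 6)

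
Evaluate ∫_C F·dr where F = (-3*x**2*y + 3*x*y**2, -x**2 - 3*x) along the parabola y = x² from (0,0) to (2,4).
-56/5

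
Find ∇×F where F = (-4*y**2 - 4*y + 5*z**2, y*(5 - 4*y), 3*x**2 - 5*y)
(-5, -6*x + 10*z, 8*y + 4)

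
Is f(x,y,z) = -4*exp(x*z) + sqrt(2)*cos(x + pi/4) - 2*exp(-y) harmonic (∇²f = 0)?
No, ∇²f = -4*x**2*exp(x*z) - 4*z**2*exp(x*z) - sqrt(2)*cos(x + pi/4) - 2*exp(-y)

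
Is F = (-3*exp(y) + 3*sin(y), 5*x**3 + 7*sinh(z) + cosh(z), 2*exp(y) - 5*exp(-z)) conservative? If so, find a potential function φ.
No, ∇×F = (2*exp(y) - sinh(z) - 7*cosh(z), 0, 15*x**2 + 3*exp(y) - 3*cos(y)) ≠ 0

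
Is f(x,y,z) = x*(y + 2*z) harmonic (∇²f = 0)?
Yes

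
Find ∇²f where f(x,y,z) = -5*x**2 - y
-10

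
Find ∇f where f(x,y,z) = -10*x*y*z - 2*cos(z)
(-10*y*z, -10*x*z, -10*x*y + 2*sin(z))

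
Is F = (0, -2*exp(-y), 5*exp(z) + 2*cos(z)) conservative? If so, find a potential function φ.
Yes, F is conservative. φ = 5*exp(z) + 2*sin(z) + 2*exp(-y)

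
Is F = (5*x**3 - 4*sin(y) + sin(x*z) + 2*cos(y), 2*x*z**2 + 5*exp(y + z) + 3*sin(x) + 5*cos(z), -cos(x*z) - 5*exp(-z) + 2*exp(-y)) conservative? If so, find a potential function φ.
No, ∇×F = (-4*x*z - 5*exp(y + z) + 5*sin(z) - 2*exp(-y), x*cos(x*z) - z*sin(x*z), 2*z**2 + 2*sin(y) + 3*cos(x) + 4*cos(y)) ≠ 0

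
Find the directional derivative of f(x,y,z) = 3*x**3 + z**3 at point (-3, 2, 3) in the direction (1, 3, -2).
27*sqrt(14)/14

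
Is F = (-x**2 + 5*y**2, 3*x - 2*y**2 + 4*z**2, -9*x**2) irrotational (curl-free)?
No, ∇×F = (-8*z, 18*x, 3 - 10*y)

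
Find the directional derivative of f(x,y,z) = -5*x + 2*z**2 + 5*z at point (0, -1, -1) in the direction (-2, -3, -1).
9*sqrt(14)/14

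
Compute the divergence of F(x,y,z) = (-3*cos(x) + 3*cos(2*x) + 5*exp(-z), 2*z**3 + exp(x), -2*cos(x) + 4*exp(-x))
3*sin(x) - 6*sin(2*x)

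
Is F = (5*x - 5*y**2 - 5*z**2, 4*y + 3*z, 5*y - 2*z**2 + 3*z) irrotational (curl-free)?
No, ∇×F = (2, -10*z, 10*y)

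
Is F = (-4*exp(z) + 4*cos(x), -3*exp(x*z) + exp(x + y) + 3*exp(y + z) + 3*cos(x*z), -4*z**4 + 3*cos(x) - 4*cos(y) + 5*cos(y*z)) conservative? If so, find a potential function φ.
No, ∇×F = (3*x*exp(x*z) + 3*x*sin(x*z) - 5*z*sin(y*z) - 3*exp(y + z) + 4*sin(y), -4*exp(z) + 3*sin(x), -3*z*exp(x*z) - 3*z*sin(x*z) + exp(x + y)) ≠ 0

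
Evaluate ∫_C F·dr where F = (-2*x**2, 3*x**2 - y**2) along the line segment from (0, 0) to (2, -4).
0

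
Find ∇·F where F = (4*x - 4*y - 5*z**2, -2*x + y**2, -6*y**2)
2*y + 4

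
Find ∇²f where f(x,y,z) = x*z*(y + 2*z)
4*x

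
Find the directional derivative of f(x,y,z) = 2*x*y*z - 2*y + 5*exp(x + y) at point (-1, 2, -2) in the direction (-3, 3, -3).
14*sqrt(3)/3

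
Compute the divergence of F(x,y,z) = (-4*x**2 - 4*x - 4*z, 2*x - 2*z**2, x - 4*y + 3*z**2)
-8*x + 6*z - 4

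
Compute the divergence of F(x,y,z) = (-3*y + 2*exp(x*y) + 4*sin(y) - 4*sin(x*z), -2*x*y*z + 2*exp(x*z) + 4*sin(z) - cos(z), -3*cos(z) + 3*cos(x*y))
-2*x*z + 2*y*exp(x*y) - 4*z*cos(x*z) + 3*sin(z)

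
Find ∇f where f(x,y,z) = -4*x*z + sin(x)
(-4*z + cos(x), 0, -4*x)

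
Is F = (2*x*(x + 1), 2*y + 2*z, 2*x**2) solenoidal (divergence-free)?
No, ∇·F = 4*x + 4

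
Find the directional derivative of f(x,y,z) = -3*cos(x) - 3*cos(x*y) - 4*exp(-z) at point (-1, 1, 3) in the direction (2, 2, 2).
sqrt(3)*(-exp(3)*sin(1) + 4/3)*exp(-3)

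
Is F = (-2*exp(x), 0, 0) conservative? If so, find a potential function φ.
Yes, F is conservative. φ = -2*exp(x)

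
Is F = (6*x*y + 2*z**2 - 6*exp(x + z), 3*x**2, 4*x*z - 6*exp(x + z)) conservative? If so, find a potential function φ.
Yes, F is conservative. φ = 3*x**2*y + 2*x*z**2 - 6*exp(x + z)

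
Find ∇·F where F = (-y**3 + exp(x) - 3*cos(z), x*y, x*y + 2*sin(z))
x + exp(x) + 2*cos(z)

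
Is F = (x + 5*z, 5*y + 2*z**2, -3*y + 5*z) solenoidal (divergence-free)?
No, ∇·F = 11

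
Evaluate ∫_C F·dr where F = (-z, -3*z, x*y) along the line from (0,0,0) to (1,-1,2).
4/3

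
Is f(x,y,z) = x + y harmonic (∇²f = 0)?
Yes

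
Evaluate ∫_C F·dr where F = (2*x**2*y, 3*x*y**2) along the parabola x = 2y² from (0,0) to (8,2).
21824/35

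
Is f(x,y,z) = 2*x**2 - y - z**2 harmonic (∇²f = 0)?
No, ∇²f = 2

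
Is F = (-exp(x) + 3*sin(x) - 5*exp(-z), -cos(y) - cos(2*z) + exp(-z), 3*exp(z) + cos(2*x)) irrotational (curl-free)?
No, ∇×F = (-2*sin(2*z) + exp(-z), 2*sin(2*x) + 5*exp(-z), 0)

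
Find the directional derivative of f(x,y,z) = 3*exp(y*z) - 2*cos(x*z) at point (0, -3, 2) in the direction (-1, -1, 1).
-5*sqrt(3)*exp(-6)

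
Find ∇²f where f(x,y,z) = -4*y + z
0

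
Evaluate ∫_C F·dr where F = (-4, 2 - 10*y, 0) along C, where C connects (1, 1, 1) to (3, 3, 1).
-44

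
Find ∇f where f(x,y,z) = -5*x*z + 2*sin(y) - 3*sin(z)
(-5*z, 2*cos(y), -5*x - 3*cos(z))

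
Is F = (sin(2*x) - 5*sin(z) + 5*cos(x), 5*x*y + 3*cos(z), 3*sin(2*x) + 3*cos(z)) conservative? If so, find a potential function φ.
No, ∇×F = (3*sin(z), -6*cos(2*x) - 5*cos(z), 5*y) ≠ 0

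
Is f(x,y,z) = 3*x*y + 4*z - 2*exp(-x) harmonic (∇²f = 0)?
No, ∇²f = -2*exp(-x)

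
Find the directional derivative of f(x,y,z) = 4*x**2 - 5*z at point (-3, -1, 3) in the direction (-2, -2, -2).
29*sqrt(3)/3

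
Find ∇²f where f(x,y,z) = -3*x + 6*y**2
12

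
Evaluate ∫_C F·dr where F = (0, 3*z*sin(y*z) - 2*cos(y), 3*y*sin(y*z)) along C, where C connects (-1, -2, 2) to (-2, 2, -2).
-4*sin(2)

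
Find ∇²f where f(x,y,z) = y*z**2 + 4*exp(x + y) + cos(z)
2*y + 8*exp(x + y) - cos(z)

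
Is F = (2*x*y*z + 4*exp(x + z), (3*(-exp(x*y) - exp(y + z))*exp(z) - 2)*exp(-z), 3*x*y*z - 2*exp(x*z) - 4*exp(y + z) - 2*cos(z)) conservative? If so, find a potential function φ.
No, ∇×F = (3*x*z - exp(y + z) - 2*exp(-z), 2*x*y - 3*y*z + 2*z*exp(x*z) + 4*exp(x + z), -2*x*z - 3*y*exp(x*y)) ≠ 0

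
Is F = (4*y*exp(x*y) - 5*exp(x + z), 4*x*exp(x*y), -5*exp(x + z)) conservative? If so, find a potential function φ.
Yes, F is conservative. φ = 4*exp(x*y) - 5*exp(x + z)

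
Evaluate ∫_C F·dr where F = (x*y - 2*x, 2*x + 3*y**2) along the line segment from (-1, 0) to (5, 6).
270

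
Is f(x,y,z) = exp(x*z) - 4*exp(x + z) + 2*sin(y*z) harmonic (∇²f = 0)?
No, ∇²f = x**2*exp(x*z) - 2*y**2*sin(y*z) + z**2*exp(x*z) - 2*z**2*sin(y*z) - 8*exp(x + z)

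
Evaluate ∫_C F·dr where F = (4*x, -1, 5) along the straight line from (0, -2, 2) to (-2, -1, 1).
2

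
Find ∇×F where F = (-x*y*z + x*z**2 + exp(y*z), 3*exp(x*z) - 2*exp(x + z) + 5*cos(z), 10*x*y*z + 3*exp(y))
(10*x*z - 3*x*exp(x*z) + 3*exp(y) + 2*exp(x + z) + 5*sin(z), -x*y + 2*x*z - 10*y*z + y*exp(y*z), x*z + 3*z*exp(x*z) - z*exp(y*z) - 2*exp(x + z))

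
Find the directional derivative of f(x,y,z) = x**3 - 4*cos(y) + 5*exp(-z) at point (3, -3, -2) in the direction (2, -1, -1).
sqrt(6)*(4*sin(3) + 5*exp(2) + 54)/6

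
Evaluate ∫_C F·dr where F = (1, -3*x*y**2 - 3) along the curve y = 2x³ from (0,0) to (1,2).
-61/5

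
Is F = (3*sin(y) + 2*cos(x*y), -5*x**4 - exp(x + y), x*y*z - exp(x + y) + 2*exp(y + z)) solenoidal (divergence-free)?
No, ∇·F = x*y - 2*y*sin(x*y) - exp(x + y) + 2*exp(y + z)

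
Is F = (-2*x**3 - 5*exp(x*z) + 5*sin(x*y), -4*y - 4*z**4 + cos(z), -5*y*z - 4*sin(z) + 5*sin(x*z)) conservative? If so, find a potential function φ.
No, ∇×F = (16*z**3 - 5*z + sin(z), -5*x*exp(x*z) - 5*z*cos(x*z), -5*x*cos(x*y)) ≠ 0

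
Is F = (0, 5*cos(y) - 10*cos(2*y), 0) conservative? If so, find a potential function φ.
Yes, F is conservative. φ = 5*sin(y) - 5*sin(2*y)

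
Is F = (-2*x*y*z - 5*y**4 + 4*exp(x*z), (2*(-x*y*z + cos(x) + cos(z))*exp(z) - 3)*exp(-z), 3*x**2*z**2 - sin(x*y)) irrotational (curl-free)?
No, ∇×F = (2*x*y - x*cos(x*y) + 2*sin(z) - 3*exp(-z), -2*x*y - 6*x*z**2 + 4*x*exp(x*z) + y*cos(x*y), 2*x*z + 20*y**3 - 2*y*z - 2*sin(x))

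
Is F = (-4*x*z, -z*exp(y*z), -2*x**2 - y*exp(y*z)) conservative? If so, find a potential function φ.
Yes, F is conservative. φ = -2*x**2*z - exp(y*z)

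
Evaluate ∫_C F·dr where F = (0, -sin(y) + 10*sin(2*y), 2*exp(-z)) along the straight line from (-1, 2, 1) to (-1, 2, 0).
-2 + 2*exp(-1)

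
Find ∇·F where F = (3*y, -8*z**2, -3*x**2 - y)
0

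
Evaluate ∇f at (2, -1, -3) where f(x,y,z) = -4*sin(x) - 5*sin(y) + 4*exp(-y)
(-4*cos(2), -4*E - 5*cos(1), 0)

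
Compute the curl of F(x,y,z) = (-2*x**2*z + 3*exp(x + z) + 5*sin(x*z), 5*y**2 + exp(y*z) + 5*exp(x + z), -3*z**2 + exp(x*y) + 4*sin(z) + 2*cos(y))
(x*exp(x*y) - y*exp(y*z) - 5*exp(x + z) - 2*sin(y), -2*x**2 + 5*x*cos(x*z) - y*exp(x*y) + 3*exp(x + z), 5*exp(x + z))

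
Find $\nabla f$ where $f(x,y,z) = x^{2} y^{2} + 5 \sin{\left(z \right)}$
(2*x*y**2, 2*x**2*y, 5*cos(z))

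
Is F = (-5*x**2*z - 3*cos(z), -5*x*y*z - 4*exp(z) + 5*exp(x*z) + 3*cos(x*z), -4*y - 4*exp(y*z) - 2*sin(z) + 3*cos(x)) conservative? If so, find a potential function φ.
No, ∇×F = (5*x*y - 5*x*exp(x*z) + 3*x*sin(x*z) - 4*z*exp(y*z) + 4*exp(z) - 4, -5*x**2 + 3*sin(x) + 3*sin(z), z*(-5*y + 5*exp(x*z) - 3*sin(x*z))) ≠ 0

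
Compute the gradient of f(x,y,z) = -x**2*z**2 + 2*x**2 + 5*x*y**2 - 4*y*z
(-2*x*z**2 + 4*x + 5*y**2, 10*x*y - 4*z, -2*x**2*z - 4*y)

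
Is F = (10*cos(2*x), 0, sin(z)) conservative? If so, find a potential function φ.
Yes, F is conservative. φ = 5*sin(2*x) - cos(z)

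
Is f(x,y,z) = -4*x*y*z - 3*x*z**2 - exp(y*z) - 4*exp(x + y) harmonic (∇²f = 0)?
No, ∇²f = -6*x - y**2*exp(y*z) - z**2*exp(y*z) - 8*exp(x + y)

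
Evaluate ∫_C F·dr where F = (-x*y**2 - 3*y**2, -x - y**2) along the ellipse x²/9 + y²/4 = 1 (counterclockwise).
-6*pi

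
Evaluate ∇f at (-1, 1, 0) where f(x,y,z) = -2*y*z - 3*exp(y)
(0, -3*E, -2)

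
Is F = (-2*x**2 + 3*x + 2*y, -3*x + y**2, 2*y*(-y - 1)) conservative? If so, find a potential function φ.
No, ∇×F = (-4*y - 2, 0, -5) ≠ 0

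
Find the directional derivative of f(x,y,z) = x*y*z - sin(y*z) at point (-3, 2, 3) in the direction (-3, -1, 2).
-sqrt(14)*(cos(6) + 21)/14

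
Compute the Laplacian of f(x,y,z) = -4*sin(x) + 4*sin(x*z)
-4*x**2*sin(x*z) - 4*z**2*sin(x*z) + 4*sin(x)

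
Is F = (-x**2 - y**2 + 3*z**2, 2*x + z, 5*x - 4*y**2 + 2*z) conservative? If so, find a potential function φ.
No, ∇×F = (-8*y - 1, 6*z - 5, 2*y + 2) ≠ 0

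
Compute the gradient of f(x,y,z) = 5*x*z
(5*z, 0, 5*x)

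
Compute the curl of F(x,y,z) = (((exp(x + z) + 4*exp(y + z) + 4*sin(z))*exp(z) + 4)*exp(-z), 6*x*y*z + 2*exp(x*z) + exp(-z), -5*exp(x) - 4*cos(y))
(-6*x*y - 2*x*exp(x*z) + 4*sin(y) + exp(-z), 5*exp(x) + exp(x + z) + 4*exp(y + z) + 4*cos(z) - 4*exp(-z), 6*y*z + 2*z*exp(x*z) - 4*exp(y + z))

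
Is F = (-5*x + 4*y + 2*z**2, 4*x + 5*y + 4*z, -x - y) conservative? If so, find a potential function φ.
No, ∇×F = (-5, 4*z + 1, 0) ≠ 0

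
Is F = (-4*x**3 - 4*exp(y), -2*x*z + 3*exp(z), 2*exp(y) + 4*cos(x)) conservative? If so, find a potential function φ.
No, ∇×F = (2*x + 2*exp(y) - 3*exp(z), 4*sin(x), -2*z + 4*exp(y)) ≠ 0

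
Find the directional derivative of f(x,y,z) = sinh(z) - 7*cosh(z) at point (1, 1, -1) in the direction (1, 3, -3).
-3*sqrt(19)*(cosh(1) + 7*sinh(1))/19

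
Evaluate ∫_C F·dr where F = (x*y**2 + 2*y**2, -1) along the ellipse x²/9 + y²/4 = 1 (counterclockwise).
0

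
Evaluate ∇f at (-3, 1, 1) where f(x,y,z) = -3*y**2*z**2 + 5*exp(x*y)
(5*exp(-3), -6 - 15*exp(-3), -6)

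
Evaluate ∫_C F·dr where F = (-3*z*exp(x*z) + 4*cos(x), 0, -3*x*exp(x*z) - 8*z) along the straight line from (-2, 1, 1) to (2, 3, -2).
-12 - 3*exp(-4) + 3*exp(-2) + 8*sin(2)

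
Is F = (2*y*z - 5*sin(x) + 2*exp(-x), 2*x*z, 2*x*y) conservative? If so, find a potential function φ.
Yes, F is conservative. φ = 2*x*y*z + 5*cos(x) - 2*exp(-x)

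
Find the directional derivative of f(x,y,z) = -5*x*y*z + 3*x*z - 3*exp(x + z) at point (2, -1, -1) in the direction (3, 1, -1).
6*sqrt(11)*(-5 - E)/11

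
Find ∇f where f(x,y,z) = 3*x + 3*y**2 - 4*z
(3, 6*y, -4)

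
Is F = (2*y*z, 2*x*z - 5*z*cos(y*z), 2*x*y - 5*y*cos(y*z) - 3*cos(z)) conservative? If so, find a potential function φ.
Yes, F is conservative. φ = 2*x*y*z - 3*sin(z) - 5*sin(y*z)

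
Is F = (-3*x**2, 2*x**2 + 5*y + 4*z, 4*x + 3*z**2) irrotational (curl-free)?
No, ∇×F = (-4, -4, 4*x)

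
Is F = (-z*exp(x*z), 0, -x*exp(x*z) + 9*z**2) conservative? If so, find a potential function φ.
Yes, F is conservative. φ = 3*z**3 - exp(x*z)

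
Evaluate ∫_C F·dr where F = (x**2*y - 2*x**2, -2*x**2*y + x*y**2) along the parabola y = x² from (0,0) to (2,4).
-176/35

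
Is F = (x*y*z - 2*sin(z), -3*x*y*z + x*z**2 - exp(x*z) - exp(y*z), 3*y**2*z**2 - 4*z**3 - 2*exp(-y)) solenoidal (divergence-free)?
No, ∇·F = z*(-3*x + 6*y**2 + y - 12*z - exp(y*z))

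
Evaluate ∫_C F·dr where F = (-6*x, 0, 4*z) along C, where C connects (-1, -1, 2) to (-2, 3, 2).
-9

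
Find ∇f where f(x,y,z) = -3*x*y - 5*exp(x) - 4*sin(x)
(-3*y - 5*exp(x) - 4*cos(x), -3*x, 0)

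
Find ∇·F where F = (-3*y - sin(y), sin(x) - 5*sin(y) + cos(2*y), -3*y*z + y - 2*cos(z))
-3*y - 2*sin(2*y) + 2*sin(z) - 5*cos(y)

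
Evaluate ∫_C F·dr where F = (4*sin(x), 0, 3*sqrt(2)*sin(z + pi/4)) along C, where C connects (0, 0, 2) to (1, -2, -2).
-6*sin(2) - 4*cos(1) + 4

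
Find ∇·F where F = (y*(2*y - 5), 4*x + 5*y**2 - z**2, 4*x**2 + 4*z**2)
10*y + 8*z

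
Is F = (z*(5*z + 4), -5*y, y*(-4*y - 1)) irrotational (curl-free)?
No, ∇×F = (-8*y - 1, 10*z + 4, 0)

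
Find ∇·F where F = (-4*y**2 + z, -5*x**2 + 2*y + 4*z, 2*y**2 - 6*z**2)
2 - 12*z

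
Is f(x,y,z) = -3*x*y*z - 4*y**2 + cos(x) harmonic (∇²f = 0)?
No, ∇²f = -cos(x) - 8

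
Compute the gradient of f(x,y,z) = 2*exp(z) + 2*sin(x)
(2*cos(x), 0, 2*exp(z))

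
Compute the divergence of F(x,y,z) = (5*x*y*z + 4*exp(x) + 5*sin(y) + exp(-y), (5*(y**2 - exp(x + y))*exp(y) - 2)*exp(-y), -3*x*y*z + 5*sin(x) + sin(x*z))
-3*x*y + x*cos(x*z) + 5*y*z + 10*y + 4*exp(x) - 5*exp(x + y) + 2*exp(-y)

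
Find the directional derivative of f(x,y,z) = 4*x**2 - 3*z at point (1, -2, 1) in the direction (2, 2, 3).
7*sqrt(17)/17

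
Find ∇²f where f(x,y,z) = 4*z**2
8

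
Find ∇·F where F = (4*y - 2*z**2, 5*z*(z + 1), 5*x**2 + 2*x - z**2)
-2*z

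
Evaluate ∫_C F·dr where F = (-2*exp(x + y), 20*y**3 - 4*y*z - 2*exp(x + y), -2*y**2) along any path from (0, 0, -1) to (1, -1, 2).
1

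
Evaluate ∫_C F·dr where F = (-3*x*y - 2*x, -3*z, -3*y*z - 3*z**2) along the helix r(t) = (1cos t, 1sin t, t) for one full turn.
-8*pi**3 + 6*pi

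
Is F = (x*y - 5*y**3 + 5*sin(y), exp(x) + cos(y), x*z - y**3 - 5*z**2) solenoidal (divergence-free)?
No, ∇·F = x + y - 10*z - sin(y)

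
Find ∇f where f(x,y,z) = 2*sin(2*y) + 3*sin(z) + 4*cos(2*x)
(-8*sin(2*x), 4*cos(2*y), 3*cos(z))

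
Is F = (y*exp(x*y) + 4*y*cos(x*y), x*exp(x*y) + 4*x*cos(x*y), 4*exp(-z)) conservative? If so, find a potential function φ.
Yes, F is conservative. φ = exp(x*y) + 4*sin(x*y) - 4*exp(-z)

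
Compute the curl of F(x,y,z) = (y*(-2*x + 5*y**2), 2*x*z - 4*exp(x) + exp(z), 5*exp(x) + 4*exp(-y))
(-2*x - exp(z) - 4*exp(-y), -5*exp(x), 2*x - 15*y**2 + 2*z - 4*exp(x))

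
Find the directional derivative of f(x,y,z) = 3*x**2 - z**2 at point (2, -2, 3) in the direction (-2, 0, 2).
-9*sqrt(2)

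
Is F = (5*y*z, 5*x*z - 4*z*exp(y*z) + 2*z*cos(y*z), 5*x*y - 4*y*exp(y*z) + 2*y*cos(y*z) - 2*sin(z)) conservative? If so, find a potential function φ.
Yes, F is conservative. φ = 5*x*y*z - 4*exp(y*z) + 2*sin(y*z) + 2*cos(z)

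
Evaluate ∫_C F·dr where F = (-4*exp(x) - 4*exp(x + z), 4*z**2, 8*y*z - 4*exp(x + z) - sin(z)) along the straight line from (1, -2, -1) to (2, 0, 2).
-4*exp(4) - 4*exp(2) - cos(1) + cos(2) + 4*E + 12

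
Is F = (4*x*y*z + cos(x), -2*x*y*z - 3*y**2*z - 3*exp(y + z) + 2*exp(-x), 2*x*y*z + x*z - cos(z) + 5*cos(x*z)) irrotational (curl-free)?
No, ∇×F = (2*x*y + 2*x*z + 3*y**2 + 3*exp(y + z), 4*x*y - 2*y*z + 5*z*sin(x*z) - z, -4*x*z - 2*y*z - 2*exp(-x))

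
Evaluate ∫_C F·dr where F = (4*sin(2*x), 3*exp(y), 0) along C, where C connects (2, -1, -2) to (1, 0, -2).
2*cos(4) - 3*exp(-1) - 2*cos(2) + 3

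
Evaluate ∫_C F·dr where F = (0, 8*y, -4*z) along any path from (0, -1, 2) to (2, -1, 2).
0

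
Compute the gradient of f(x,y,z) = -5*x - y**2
(-5, -2*y, 0)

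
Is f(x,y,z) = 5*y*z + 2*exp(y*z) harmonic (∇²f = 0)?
No, ∇²f = 2*(y**2 + z**2)*exp(y*z)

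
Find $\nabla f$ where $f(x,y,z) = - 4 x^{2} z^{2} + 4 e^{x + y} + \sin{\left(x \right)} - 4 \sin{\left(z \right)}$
(-8*x*z**2 + 4*exp(x + y) + cos(x), 4*exp(x + y), -8*x**2*z - 4*cos(z))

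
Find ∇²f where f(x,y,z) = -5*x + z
0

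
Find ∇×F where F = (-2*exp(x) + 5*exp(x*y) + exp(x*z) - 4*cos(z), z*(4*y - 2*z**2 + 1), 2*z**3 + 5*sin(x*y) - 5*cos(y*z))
(5*x*cos(x*y) - 4*y + 6*z**2 + 5*z*sin(y*z) - 1, x*exp(x*z) - 5*y*cos(x*y) + 4*sin(z), -5*x*exp(x*y))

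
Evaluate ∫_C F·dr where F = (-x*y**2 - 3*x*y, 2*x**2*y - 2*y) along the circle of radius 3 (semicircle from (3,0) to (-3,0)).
0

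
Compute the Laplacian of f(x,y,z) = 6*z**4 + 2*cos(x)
72*z**2 - 2*cos(x)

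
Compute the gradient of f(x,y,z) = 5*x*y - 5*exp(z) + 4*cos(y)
(5*y, 5*x - 4*sin(y), -5*exp(z))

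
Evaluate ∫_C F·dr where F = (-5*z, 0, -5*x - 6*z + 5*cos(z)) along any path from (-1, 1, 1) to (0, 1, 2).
-14 - 5*sin(1) + 5*sin(2)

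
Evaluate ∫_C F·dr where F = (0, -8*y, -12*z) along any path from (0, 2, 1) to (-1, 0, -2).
-2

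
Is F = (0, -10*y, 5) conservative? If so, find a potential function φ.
Yes, F is conservative. φ = -5*y**2 + 5*z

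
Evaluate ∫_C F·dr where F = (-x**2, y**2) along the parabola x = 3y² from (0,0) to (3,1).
-26/3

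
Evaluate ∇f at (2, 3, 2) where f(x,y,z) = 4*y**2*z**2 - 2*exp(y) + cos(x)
(-sin(2), 96 - 2*exp(3), 144)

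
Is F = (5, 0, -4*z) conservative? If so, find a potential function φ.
Yes, F is conservative. φ = 5*x - 2*z**2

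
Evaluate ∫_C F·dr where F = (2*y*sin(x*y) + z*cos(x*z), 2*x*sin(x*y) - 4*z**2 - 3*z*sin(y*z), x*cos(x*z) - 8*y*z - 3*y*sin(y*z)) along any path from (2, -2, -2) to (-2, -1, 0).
-29 - sqrt(2)*cos(pi/4 + 4) - 2*cos(2)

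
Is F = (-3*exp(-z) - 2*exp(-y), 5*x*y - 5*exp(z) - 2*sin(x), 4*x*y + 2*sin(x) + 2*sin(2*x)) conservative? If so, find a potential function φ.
No, ∇×F = (4*x + 5*exp(z), -4*y - 2*cos(x) - 4*cos(2*x) + 3*exp(-z), 5*y - 2*cos(x) - 2*exp(-y)) ≠ 0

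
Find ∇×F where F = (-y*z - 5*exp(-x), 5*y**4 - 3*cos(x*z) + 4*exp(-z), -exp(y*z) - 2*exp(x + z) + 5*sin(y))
(-3*x*sin(x*z) - z*exp(y*z) + 5*cos(y) + 4*exp(-z), -y + 2*exp(x + z), z*(3*sin(x*z) + 1))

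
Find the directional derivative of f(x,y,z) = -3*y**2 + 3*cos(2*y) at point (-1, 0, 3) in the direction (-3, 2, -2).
0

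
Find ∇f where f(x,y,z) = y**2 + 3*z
(0, 2*y, 3)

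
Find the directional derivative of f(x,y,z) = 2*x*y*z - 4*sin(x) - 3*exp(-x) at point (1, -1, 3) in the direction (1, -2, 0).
sqrt(5)*(-18*E - 4*E*cos(1) + 3)*exp(-1)/5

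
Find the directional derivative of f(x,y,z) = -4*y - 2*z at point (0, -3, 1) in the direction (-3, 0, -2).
4*sqrt(13)/13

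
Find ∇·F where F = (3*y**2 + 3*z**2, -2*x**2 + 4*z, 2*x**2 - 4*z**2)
-8*z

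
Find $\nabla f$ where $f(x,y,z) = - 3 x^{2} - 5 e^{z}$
(-6*x, 0, -5*exp(z))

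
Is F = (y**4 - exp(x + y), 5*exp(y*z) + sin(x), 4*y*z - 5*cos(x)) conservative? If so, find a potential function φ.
No, ∇×F = (-5*y*exp(y*z) + 4*z, -5*sin(x), -4*y**3 + exp(x + y) + cos(x)) ≠ 0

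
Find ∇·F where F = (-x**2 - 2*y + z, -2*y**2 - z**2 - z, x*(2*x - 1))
-2*x - 4*y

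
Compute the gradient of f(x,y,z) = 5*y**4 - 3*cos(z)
(0, 20*y**3, 3*sin(z))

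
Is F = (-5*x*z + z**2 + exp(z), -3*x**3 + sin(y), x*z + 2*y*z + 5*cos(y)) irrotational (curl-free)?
No, ∇×F = (2*z - 5*sin(y), -5*x + z + exp(z), -9*x**2)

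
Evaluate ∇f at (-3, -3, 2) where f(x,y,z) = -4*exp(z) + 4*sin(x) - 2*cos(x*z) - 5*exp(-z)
(4*cos(3) - 4*sin(6), 0, -4*exp(2) + 6*sin(6) + 5*exp(-2))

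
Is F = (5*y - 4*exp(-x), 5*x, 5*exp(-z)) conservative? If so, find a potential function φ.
Yes, F is conservative. φ = 5*x*y - 5*exp(-z) + 4*exp(-x)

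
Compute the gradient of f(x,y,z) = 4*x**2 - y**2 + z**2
(8*x, -2*y, 2*z)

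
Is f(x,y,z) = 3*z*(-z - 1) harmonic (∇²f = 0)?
No, ∇²f = -6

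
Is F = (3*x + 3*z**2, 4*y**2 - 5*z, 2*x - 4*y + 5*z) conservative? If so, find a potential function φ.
No, ∇×F = (1, 6*z - 2, 0) ≠ 0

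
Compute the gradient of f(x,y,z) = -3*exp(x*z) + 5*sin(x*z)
(z*(-3*exp(x*z) + 5*cos(x*z)), 0, x*(-3*exp(x*z) + 5*cos(x*z)))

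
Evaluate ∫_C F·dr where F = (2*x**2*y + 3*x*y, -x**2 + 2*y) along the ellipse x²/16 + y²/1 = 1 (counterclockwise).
-32*pi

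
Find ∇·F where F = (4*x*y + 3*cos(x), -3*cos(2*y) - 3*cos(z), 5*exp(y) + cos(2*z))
4*y - 3*sin(x) + 6*sin(2*y) - 2*sin(2*z)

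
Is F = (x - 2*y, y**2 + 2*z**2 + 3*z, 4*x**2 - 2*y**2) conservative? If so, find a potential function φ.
No, ∇×F = (-4*y - 4*z - 3, -8*x, 2) ≠ 0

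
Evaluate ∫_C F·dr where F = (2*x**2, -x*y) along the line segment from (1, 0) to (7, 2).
218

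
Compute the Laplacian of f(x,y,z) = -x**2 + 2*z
-2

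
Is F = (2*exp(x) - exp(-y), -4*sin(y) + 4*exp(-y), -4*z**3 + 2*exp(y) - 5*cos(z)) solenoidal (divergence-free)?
No, ∇·F = -12*z**2 + 2*exp(x) + 5*sin(z) - 4*cos(y) - 4*exp(-y)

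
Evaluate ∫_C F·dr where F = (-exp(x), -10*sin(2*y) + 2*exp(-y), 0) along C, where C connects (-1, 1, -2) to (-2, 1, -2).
-(1 - E)*exp(-2)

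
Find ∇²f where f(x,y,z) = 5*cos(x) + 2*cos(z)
-5*cos(x) - 2*cos(z)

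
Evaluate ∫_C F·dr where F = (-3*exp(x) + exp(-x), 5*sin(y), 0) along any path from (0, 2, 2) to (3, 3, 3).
-3*exp(3) + 5*cos(2) - exp(-3) + 4 - 5*cos(3)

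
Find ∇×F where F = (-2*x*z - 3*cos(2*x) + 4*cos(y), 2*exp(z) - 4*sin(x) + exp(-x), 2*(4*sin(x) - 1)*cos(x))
(-2*exp(z), -2*x - 2*sin(x) - 8*cos(2*x), 4*sin(y) - 4*cos(x) - exp(-x))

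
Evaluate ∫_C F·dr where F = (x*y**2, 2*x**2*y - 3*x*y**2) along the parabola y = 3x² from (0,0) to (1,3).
-219/14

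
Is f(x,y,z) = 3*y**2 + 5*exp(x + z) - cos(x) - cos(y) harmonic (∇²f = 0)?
No, ∇²f = 10*exp(x + z) + cos(x) + cos(y) + 6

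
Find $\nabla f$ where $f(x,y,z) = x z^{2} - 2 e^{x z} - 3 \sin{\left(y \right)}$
(z*(z - 2*exp(x*z)), -3*cos(y), 2*x*(z - exp(x*z)))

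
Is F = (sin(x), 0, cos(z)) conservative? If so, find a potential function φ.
Yes, F is conservative. φ = sin(z) - cos(x)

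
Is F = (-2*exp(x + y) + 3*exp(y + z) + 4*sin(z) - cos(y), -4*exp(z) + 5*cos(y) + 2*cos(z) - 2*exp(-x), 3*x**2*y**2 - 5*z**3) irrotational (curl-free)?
No, ∇×F = (6*x**2*y + 4*exp(z) + 2*sin(z), -6*x*y**2 + 3*exp(y + z) + 4*cos(z), ((2*exp(x + y) - 3*exp(y + z) - sin(y))*exp(x) + 2)*exp(-x))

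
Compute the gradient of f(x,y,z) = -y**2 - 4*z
(0, -2*y, -4)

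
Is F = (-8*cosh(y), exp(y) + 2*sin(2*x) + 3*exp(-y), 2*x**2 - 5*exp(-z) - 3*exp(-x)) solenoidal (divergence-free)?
No, ∇·F = exp(y) + 5*exp(-z) - 3*exp(-y)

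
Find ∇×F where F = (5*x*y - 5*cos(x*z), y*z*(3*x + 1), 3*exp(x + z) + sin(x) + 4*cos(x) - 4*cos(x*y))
(-3*x*y + 4*x*sin(x*y) - y, 5*x*sin(x*z) - 4*y*sin(x*y) - 3*exp(x + z) + 4*sin(x) - cos(x), -5*x + 3*y*z)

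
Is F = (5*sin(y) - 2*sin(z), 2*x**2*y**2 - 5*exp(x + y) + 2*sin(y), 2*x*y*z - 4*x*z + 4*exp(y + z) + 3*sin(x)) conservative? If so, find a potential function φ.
No, ∇×F = (2*x*z + 4*exp(y + z), -2*y*z + 4*z - 3*cos(x) - 2*cos(z), 4*x*y**2 - 5*exp(x + y) - 5*cos(y)) ≠ 0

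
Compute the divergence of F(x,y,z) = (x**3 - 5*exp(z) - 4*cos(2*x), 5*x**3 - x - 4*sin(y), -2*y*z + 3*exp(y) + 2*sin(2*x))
3*x**2 - 2*y + 8*sin(2*x) - 4*cos(y)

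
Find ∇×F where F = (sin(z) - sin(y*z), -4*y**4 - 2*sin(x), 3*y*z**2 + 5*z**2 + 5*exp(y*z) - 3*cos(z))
(z*(3*z + 5*exp(y*z)), -y*cos(y*z) + cos(z), z*cos(y*z) - 2*cos(x))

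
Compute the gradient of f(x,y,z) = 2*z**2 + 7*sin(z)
(0, 0, 4*z + 7*cos(z))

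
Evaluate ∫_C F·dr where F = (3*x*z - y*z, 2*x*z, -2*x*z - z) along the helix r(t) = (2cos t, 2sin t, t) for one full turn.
2*pi*(3 + 5*pi)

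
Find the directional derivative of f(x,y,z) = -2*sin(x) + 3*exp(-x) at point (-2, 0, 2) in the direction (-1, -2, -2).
2*cos(2)/3 + exp(2)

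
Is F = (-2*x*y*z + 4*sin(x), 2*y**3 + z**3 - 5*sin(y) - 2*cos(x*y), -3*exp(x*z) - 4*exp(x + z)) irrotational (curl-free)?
No, ∇×F = (-3*z**2, -2*x*y + 3*z*exp(x*z) + 4*exp(x + z), 2*x*z + 2*y*sin(x*y))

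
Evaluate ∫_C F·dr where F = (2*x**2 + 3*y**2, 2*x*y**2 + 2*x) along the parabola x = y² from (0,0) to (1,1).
97/30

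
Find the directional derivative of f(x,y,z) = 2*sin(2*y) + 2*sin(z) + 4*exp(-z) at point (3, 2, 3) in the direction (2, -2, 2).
2*sqrt(3)*(exp(3)*cos(3) - 2 - 2*exp(3)*cos(4))*exp(-3)/3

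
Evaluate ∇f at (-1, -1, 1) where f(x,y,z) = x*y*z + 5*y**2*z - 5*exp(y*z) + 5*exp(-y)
(-1, -10*cosh(1) - 11, 5*exp(-1) + 6)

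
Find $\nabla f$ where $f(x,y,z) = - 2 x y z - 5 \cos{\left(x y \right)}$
(y*(-2*z + 5*sin(x*y)), x*(-2*z + 5*sin(x*y)), -2*x*y)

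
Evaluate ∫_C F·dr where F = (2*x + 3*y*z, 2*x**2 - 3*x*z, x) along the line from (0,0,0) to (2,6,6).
26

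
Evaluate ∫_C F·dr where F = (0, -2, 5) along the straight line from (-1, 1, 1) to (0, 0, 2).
7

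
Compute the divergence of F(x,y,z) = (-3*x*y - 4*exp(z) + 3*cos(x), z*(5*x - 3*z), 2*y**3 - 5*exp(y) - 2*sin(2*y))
-3*y - 3*sin(x)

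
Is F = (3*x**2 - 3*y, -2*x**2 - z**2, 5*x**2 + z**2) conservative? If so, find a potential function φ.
No, ∇×F = (2*z, -10*x, 3 - 4*x) ≠ 0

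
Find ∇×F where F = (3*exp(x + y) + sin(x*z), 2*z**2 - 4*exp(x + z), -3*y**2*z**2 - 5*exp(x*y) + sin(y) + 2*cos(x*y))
(-5*x*exp(x*y) - 2*x*sin(x*y) - 6*y*z**2 - 4*z + 4*exp(x + z) + cos(y), x*cos(x*z) + 5*y*exp(x*y) + 2*y*sin(x*y), -3*exp(x + y) - 4*exp(x + z))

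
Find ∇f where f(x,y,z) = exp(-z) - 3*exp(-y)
(0, 3*exp(-y), -exp(-z))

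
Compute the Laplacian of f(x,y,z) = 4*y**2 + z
8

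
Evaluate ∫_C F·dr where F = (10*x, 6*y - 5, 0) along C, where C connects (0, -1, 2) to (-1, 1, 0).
-5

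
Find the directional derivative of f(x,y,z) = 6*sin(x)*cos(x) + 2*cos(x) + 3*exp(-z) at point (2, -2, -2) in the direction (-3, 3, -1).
3*sqrt(19)*(2*sin(2) - 6*cos(4) + exp(2))/19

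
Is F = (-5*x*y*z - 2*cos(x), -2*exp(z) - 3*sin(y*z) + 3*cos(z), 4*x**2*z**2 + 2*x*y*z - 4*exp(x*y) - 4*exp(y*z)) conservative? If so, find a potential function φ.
No, ∇×F = (2*x*z - 4*x*exp(x*y) + 3*y*cos(y*z) - 4*z*exp(y*z) + 2*exp(z) + 3*sin(z), -5*x*y - 8*x*z**2 - 2*y*z + 4*y*exp(x*y), 5*x*z) ≠ 0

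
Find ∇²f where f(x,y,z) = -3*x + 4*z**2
8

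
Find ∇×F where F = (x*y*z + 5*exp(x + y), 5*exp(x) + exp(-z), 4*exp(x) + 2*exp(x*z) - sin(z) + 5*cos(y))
(-5*sin(y) + exp(-z), x*y - 2*z*exp(x*z) - 4*exp(x), -x*z + 5*exp(x) - 5*exp(x + y))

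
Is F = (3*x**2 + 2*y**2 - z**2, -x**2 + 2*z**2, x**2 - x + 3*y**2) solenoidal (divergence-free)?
No, ∇·F = 6*x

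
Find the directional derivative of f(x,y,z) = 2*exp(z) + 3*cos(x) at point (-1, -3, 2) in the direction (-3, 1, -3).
-3*sqrt(19)*(3*sin(1) + 2*exp(2))/19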